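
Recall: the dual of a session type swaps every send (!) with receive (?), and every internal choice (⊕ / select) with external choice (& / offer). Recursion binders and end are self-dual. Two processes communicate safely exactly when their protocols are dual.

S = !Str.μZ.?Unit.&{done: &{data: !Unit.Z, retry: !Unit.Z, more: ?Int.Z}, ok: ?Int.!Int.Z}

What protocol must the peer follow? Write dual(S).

?Str.μZ.!Unit.⊕{done: ⊕{data: ?Unit.Z, retry: ?Unit.Z, more: !Int.Z}, ok: !Int.?Int.Z}

!Str → ?Str
  μZ → μZ  (binder kept)
    ?Unit → !Unit
      &{done,ok} → ⊕{done,ok}  (offer→select)
        • done:
          &{data,retry,more} → ⊕{data,retry,more}  (offer→select)
            • data:
              !Unit → ?Unit
                dual(Z) = Z
            • retry:
              !Unit → ?Unit
                dual(Z) = Z
            • more:
              ?Int → !Int
                dual(Z) = Z
        • ok:
          ?Int → !Int
            !Int → ?Int
              dual(Z) = Z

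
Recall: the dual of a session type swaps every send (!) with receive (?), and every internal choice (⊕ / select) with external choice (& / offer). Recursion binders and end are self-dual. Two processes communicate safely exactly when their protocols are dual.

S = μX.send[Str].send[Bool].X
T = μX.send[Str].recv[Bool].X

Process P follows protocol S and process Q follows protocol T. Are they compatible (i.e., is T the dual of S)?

μX ‖ μX  match (μ self-dual)
  send[Str] ‖ send[Str]  ✗ same direction on both sides — not dual

NO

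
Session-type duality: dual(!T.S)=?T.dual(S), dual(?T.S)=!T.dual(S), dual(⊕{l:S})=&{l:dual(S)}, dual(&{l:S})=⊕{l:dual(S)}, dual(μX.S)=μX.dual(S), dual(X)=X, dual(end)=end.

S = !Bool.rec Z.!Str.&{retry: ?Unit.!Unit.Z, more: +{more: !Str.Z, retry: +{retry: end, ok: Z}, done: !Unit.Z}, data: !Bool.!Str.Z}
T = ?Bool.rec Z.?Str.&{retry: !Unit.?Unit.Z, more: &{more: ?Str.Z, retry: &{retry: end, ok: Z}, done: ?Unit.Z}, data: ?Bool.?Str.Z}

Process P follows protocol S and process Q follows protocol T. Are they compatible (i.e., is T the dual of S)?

NO

!Bool ‖ ?Bool  ok
  rec Z ‖ rec Z  ok (rec unchanged)
    !Str ‖ ?Str  ok
      &{retry,more,data} ‖ &{retry,more,data}  ✗ choice polarity not flipped — not dual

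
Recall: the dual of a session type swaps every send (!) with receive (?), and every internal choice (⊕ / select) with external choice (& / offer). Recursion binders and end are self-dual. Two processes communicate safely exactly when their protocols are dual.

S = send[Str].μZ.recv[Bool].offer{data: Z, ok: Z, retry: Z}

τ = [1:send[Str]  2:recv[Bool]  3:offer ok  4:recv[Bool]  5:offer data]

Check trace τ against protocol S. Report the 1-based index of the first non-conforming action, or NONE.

step 1: send[Str]  ✓  residual = μZ.…
step 2: recv[Bool]  ✓  residual = offer{data: μZ.…, ok: μZ.…, retry: μZ.…}
step 3: offer ok  ✓  residual = μZ.…
step 4: recv[Bool]  ✓  residual = offer{data: μZ.…, ok: μZ.…, retry: μZ.…}
step 5: offer data  ✓  residual = μZ.…
trace exhausted — no violation

NONE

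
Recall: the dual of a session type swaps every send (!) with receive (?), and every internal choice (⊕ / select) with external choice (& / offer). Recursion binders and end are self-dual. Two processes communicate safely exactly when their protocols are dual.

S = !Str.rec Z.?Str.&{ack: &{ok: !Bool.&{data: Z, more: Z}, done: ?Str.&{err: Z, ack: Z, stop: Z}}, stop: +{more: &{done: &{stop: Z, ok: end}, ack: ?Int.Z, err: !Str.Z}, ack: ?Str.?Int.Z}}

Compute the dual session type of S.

!Str = ?Str
  rec Z = rec Z  (rec unchanged)
    ?Str = !Str
      &{ack,stop} = +{ack,stop}  (offer→select)
        • ack:
          &{ok,done} = +{ok,done}  (offer→select)
            • ok:
              !Bool = ?Bool
                &{data,more} = +{data,more}  (offer→select)
                  • data:
                    Z self-dual
                  • more:
                    Z self-dual
            • done:
              ?Str = !Str
                &{err,ack,stop} = +{err,ack,stop}  (offer→select)
                  • err:
                    Z self-dual
                  • ack:
                    Z self-dual
                  • stop:
                    Z self-dual
        • stop:
          +{more,ack} = &{more,ack}  (internal→external)
            • more:
              &{done,ack,err} = +{done,ack,err}  (offer→select)
                • done:
                  &{stop,ok} = +{stop,ok}  (offer→select)
                    • stop:
                      Z self-dual
                    • ok:
                      end self-dual
                • ack:
                  ?Int = !Int
                    Z self-dual
                • err:
                  !Str = ?Str
                    Z self-dual
            • ack:
              ?Str = !Str
                ?Int = !Int
                  Z self-dual

?Str.rec Z.!Str.+{ack: +{ok: ?Bool.+{data: Z, more: Z}, done: !Str.+{err: Z, ack: Z, stop: Z}}, stop: &{more: +{done: +{stop: Z, ok: end}, ack: !Int.Z, err: ?Str.Z}, ack: !Str.!Int.Z}}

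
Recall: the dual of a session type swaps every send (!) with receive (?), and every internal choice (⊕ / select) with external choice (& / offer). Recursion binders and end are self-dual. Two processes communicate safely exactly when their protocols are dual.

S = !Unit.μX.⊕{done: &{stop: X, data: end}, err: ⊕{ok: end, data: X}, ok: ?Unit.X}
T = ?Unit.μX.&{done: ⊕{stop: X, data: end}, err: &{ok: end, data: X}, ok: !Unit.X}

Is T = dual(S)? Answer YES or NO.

YES

!Unit ‖ ?Unit  ✓
  μX ‖ μX  ✓ (binder kept)
    ⊕{done,err,ok} ‖ &{done,err,ok}  ✓ label sets agree
      [done]
        &{stop,data} ‖ ⊕{stop,data}  ✓ label sets agree
          [stop]
            X ‖ X  ✓
          [data]
            end ‖ end  ✓
      [err]
        ⊕{ok,data} ‖ &{ok,data}  ✓ label sets agree
          [ok]
            end ‖ end  ✓
          [data]
            X ‖ X  ✓
      [ok]
        ?Unit ‖ !Unit  ✓
          X ‖ X  ✓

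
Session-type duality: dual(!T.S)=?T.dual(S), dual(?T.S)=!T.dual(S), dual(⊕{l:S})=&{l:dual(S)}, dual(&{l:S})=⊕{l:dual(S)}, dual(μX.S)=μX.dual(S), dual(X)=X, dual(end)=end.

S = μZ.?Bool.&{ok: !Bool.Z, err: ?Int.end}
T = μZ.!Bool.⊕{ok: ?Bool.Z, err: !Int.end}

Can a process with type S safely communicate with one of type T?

μZ ‖ μZ  ok (binder kept)
  ?Bool ‖ !Bool  ok
    &{ok,err} ‖ ⊕{ok,err}  ok labels match
      • ok:
        !Bool ‖ ?Bool  ok
          Z ‖ Z  ok
      • err:
        ?Int ‖ !Int  ok
          end ‖ end  ok

YES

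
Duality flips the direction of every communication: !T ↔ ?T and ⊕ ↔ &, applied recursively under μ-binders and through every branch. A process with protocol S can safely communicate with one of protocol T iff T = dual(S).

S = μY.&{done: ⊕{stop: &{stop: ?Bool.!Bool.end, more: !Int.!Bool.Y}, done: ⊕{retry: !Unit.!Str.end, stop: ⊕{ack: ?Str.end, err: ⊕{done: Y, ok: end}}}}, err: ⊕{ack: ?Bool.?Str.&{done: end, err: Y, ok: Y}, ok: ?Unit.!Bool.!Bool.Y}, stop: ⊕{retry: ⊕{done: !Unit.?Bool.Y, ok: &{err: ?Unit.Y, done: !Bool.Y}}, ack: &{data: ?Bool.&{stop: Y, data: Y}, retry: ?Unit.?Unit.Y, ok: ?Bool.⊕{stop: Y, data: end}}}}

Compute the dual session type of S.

μY ↦ μY  (rec unchanged)
  &{done,err,stop} ↦ ⊕{done,err,stop}  (external→internal)
    case done:
      ⊕{stop,done} ↦ &{stop,done}  (select→offer)
        case stop:
          &{stop,more} ↦ ⊕{stop,more}  (external→internal)
            case stop:
              ?Bool ↦ !Bool
                !Bool ↦ ?Bool
                  end ↦ end
            case more:
              !Int ↦ ?Int
                !Bool ↦ ?Bool
                  Y ↦ Y
        case done:
          ⊕{retry,stop} ↦ &{retry,stop}  (select→offer)
            case retry:
              !Unit ↦ ?Unit
                !Str ↦ ?Str
                  end ↦ end
            case stop:
              ⊕{ack,err} ↦ &{ack,err}  (select→offer)
                case ack:
                  ?Str ↦ !Str
                    end ↦ end
                case err:
                  ⊕{done,ok} ↦ &{done,ok}  (select→offer)
                    case done:
                      Y ↦ Y
                    case ok:
                      end ↦ end
    case err:
      ⊕{ack,ok} ↦ &{ack,ok}  (select→offer)
        case ack:
          ?Bool ↦ !Bool
            ?Str ↦ !Str
              &{done,err,ok} ↦ ⊕{done,err,ok}  (external→internal)
                case done:
                  end ↦ end
                case err:
                  Y ↦ Y
                case ok:
                  Y ↦ Y
        case ok:
          ?Unit ↦ !Unit
            !Bool ↦ ?Bool
              !Bool ↦ ?Bool
                Y ↦ Y
    case stop:
      ⊕{retry,ack} ↦ &{retry,ack}  (select→offer)
        case retry:
          ⊕{done,ok} ↦ &{done,ok}  (select→offer)
            case done:
              !Unit ↦ ?Unit
                ?Bool ↦ !Bool
                  Y ↦ Y
            case ok:
              &{err,done} ↦ ⊕{err,done}  (external→internal)
                case err:
                  ?Unit ↦ !Unit
                    Y ↦ Y
                case done:
                  !Bool ↦ ?Bool
                    Y ↦ Y
        case ack:
          &{data,retry,ok} ↦ ⊕{data,retry,ok}  (external→internal)
            case data:
              ?Bool ↦ !Bool
                &{stop,data} ↦ ⊕{stop,data}  (external→internal)
                  case stop:
                    Y ↦ Y
                  case data:
                    Y ↦ Y
            case retry:
              ?Unit ↦ !Unit
                ?Unit ↦ !Unit
                  Y ↦ Y
            case ok:
              ?Bool ↦ !Bool
                ⊕{stop,data} ↦ &{stop,data}  (select→offer)
                  case stop:
                    Y ↦ Y
                  case data:
                    end ↦ end

μY.⊕{done: &{stop: ⊕{stop: !Bool.?Bool.end, more: ?Int.?Bool.Y}, done: &{retry: ?Unit.?Str.end, stop: &{ack: !Str.end, err: &{done: Y, ok: end}}}}, err: &{ack: !Bool.!Str.⊕{done: end, err: Y, ok: Y}, ok: !Unit.?Bool.?Bool.Y}, stop: &{retry: &{done: ?Unit.!Bool.Y, ok: ⊕{err: !Unit.Y, done: ?Bool.Y}}, ack: ⊕{data: !Bool.⊕{stop: Y, data: Y}, retry: !Unit.!Unit.Y, ok: !Bool.&{stop: Y, data: end}}}}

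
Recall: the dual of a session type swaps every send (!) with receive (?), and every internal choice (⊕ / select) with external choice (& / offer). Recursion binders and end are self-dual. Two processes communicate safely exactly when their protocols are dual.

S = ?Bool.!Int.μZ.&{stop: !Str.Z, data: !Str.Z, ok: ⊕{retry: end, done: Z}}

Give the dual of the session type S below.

?Bool = !Bool
  !Int = ?Int
    μZ = μZ  (μ self-dual)
      &{stop,data,ok} = ⊕{stop,data,ok}  (external→internal)
        • stop:
          !Str = ?Str
            Z ↦ Z
        • data:
          !Str = ?Str
            Z ↦ Z
        • ok:
          ⊕{retry,done} = &{retry,done}  (internal→external)
            • retry:
              end ↦ end
            • done:
              Z ↦ Z

!Bool.?Int.μZ.⊕{stop: ?Str.Z, data: ?Str.Z, ok: &{retry: end, done: Z}}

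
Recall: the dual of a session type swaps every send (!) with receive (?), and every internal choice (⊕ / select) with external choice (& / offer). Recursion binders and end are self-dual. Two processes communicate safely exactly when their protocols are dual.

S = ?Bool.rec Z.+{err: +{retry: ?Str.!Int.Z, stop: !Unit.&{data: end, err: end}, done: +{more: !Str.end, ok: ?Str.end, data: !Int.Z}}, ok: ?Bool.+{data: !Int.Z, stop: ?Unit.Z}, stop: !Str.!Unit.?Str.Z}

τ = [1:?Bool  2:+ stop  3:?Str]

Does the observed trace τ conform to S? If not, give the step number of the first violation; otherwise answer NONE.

step 1: ?Bool  ok  cont: rec Z.…
step 2: + stop  ok  cont: !Str.!Unit.?Str.rec Z.…
step 3: got ?Str, protocol expects !Str  ✗

3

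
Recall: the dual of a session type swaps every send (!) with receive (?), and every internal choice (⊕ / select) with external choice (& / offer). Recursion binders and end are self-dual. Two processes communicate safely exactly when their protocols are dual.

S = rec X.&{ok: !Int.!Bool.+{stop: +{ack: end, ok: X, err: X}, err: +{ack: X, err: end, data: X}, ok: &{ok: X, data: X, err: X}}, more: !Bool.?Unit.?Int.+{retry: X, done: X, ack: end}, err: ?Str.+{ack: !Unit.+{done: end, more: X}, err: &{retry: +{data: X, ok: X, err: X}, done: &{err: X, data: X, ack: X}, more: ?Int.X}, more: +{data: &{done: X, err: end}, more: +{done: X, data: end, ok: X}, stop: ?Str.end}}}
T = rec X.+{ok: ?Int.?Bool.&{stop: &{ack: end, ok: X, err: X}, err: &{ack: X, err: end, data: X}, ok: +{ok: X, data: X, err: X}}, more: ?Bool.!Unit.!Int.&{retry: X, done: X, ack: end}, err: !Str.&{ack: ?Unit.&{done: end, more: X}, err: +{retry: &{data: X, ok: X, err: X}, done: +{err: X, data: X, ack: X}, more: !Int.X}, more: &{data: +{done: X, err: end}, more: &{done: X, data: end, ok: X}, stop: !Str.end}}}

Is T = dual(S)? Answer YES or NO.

YES

rec X | rec X  match (rec unchanged)
  &{ok,more,err} | +{ok,more,err}  match same labels
    case ok:
      !Int | ?Int  match
        !Bool | ?Bool  match
          +{stop,err,ok} | &{stop,err,ok}  match same labels
            case stop:
              +{ack,ok,err} | &{ack,ok,err}  match same labels
                case ack:
                  end | end  match
                case ok:
                  X | X  match
                case err:
                  X | X  match
            case err:
              +{ack,err,data} | &{ack,err,data}  match same labels
                case ack:
                  X | X  match
                case err:
                  end | end  match
                case data:
                  X | X  match
            case ok:
              &{ok,data,err} | +{ok,data,err}  match same labels
                case ok:
                  X | X  match
                case data:
                  X | X  match
                case err:
                  X | X  match
    case more:
      !Bool | ?Bool  match
        ?Unit | !Unit  match
          ?Int | !Int  match
            +{retry,done,ack} | &{retry,done,ack}  match same labels
              case retry:
                X | X  match
              case done:
                X | X  match
              case ack:
                end | end  match
    case err:
      ?Str | !Str  match
        +{ack,err,more} | &{ack,err,more}  match same labels
          case ack:
            !Unit | ?Unit  match
              +{done,more} | &{done,more}  match same labels
                case done:
                  end | end  match
                case more:
                  X | X  match
          case err:
            &{retry,done,more} | +{retry,done,more}  match same labels
              case retry:
                +{data,ok,err} | &{data,ok,err}  match same labels
                  case data:
                    X | X  match
                  case ok:
                    X | X  match
                  case err:
                    X | X  match
              case done:
                &{err,data,ack} | +{err,data,ack}  match same labels
                  case err:
                    X | X  match
                  case data:
                    X | X  match
                  case ack:
                    X | X  match
              case more:
                ?Int | !Int  match
                  X | X  match
          case more:
            +{data,more,stop} | &{data,more,stop}  match same labels
              case data:
                &{done,err} | +{done,err}  match same labels
                  case done:
                    X | X  match
                  case err:
                    end | end  match
              case more:
                +{done,data,ok} | &{done,data,ok}  match same labels
                  case done:
                    X | X  match
                  case data:
                    end | end  match
                  case ok:
                    X | X  match
              case stop:
                ?Str | !Str  match
                  end | end  match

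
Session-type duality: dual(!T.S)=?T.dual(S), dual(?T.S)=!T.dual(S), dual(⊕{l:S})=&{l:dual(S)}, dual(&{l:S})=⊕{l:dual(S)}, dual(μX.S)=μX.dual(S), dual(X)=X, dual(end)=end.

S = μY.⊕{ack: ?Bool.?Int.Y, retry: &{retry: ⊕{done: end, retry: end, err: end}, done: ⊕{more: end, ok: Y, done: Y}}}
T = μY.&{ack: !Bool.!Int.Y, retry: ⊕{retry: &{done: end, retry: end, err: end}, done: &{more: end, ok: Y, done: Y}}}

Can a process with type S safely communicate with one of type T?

μY vs μY  ✓ (μ self-dual)
  ⊕{ack,retry} vs &{ack,retry}  ✓ labels match
    [ack]
      ?Bool vs !Bool  ✓
        ?Int vs !Int  ✓
          Y vs Y  ✓
    [retry]
      &{retry,done} vs ⊕{retry,done}  ✓ labels match
        [retry]
          ⊕{done,retry,err} vs &{done,retry,err}  ✓ labels match
            [done]
              end vs end  ✓
            [retry]
              end vs end  ✓
            [err]
              end vs end  ✓
        [done]
          ⊕{more,ok,done} vs &{more,ok,done}  ✓ labels match
            [more]
              end vs end  ✓
            [ok]
              Y vs Y  ✓
            [done]
              Y vs Y  ✓

YES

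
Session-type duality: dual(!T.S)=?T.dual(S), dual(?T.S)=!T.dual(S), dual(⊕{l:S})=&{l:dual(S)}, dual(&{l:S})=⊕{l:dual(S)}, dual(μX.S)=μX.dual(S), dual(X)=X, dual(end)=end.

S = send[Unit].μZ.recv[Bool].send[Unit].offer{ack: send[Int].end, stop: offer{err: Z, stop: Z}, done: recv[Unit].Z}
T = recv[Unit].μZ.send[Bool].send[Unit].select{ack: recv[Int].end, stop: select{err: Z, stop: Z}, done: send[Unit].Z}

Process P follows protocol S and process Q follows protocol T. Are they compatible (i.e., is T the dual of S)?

send[Unit] vs recv[Unit]  match
  μZ vs μZ  match (μ self-dual)
    recv[Bool] vs send[Bool]  match
      send[Unit] vs send[Unit]  ✗ same direction on both sides — not dual

NO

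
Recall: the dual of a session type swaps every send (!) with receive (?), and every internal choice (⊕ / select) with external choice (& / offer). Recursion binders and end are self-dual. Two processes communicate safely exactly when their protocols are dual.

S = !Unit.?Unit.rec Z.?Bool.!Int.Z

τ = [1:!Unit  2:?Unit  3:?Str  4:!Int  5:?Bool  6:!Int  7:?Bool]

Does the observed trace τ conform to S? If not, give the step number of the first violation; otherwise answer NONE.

[1] !Unit  match  state: ?Unit.rec Z.…
[2] ?Unit  match  state: rec Z.…
[3] got ?Str, protocol expects ?Bool  ✗

3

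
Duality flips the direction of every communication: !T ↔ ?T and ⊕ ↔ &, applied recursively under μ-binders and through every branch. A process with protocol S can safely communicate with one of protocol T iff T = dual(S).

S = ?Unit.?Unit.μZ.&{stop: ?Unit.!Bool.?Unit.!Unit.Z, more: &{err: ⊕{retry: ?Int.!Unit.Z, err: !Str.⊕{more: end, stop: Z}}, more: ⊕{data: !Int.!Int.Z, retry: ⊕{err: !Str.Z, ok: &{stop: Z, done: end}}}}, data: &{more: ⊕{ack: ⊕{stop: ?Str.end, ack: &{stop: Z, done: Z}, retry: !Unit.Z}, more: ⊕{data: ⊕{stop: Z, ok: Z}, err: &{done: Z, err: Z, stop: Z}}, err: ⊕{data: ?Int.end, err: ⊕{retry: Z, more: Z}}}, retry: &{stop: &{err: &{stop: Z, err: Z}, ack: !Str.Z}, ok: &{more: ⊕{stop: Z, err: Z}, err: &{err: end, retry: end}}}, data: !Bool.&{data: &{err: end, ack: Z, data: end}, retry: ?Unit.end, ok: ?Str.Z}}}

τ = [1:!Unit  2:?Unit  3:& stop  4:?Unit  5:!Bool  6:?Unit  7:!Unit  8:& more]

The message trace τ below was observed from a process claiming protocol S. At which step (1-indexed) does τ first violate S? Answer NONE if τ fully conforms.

step 1: got !Unit, protocol expects ?Unit  ✗

1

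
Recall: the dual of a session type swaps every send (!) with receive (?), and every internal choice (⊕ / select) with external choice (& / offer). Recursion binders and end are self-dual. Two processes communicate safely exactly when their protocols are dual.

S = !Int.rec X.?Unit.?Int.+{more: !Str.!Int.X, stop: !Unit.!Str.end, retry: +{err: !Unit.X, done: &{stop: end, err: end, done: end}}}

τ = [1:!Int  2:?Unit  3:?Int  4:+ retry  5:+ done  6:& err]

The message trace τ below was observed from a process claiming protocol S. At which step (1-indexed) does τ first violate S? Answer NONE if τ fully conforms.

[1] !Int  match  now at rec X.…
[2] ?Unit  match  now at ?Int.+{more: !Str.!Int.rec X.…, stop: !Unit.!Str.end, retry: +{err: !Unit.rec X.…, done: &{stop: end, err: end, done: end}}}
[3] ?Int  match  now at +{more: !Str.!Int.rec X.…, stop: !Unit.!Str.end, retry: +{err: !Unit.rec X.…, done: &{stop: end, err: end, done: end}}}
[4] + retry  match  now at +{err: !Unit.rec X.…, done: &{stop: end, err: end, done: end}}
[5] + done  match  now at &{stop: end, err: end, done: end}
[6] & err  match  now at end
all 6 steps conform

NONE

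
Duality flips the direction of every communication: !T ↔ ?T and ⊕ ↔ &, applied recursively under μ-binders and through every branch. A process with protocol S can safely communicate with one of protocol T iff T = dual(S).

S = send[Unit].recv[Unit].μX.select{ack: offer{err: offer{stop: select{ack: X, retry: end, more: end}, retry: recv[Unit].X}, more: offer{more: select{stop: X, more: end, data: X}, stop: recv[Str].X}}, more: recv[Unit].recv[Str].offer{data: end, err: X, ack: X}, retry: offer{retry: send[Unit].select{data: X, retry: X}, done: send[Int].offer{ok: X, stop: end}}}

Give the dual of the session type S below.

recv[Unit].send[Unit].μX.offer{ack: select{err: select{stop: offer{ack: X, retry: end, more: end}, retry: send[Unit].X}, more: select{more: offer{stop: X, more: end, data: X}, stop: send[Str].X}}, more: send[Unit].send[Str].select{data: end, err: X, ack: X}, retry: select{retry: recv[Unit].offer{data: X, retry: X}, done: recv[Int].select{ok: X, stop: end}}}

send[Unit] = recv[Unit]
  recv[Unit] = send[Unit]
    μX = μX  (μ self-dual)
      select{ack,more,retry} = offer{ack,more,retry}  (internal→external)
        [ack]
          offer{err,more} = select{err,more}  (offer→select)
            [err]
              offer{stop,retry} = select{stop,retry}  (offer→select)
                [stop]
                  select{ack,retry,more} = offer{ack,retry,more}  (internal→external)
                    [ack]
                      X ↦ X
                    [retry]
                      end ↦ end
                    [more]
                      end ↦ end
                [retry]
                  recv[Unit] = send[Unit]
                    X ↦ X
            [more]
              offer{more,stop} = select{more,stop}  (offer→select)
                [more]
                  select{stop,more,data} = offer{stop,more,data}  (internal→external)
                    [stop]
                      X ↦ X
                    [more]
                      end ↦ end
                    [data]
                      X ↦ X
                [stop]
                  recv[Str] = send[Str]
                    X ↦ X
        [more]
          recv[Unit] = send[Unit]
            recv[Str] = send[Str]
              offer{data,err,ack} = select{data,err,ack}  (offer→select)
                [data]
                  end ↦ end
                [err]
                  X ↦ X
                [ack]
                  X ↦ X
        [retry]
          offer{retry,done} = select{retry,done}  (offer→select)
            [retry]
              send[Unit] = recv[Unit]
                select{data,retry} = offer{data,retry}  (internal→external)
                  [data]
                    X ↦ X
                  [retry]
                    X ↦ X
            [done]
              send[Int] = recv[Int]
                offer{ok,stop} = select{ok,stop}  (offer→select)
                  [ok]
                    X ↦ X
                  [stop]
                    end ↦ end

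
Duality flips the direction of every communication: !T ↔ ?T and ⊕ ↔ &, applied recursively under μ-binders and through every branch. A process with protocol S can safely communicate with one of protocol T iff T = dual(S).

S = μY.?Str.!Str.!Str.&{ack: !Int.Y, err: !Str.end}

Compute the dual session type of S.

μY.!Str.?Str.?Str.⊕{ack: ?Int.Y, err: ?Str.end}

μY → μY  (μ self-dual)
  ?Str → !Str
    !Str → ?Str
      !Str → ?Str
        &{ack,err} → ⊕{ack,err}  (external→internal)
          • ack:
            !Int → ?Int
              dual(Y) = Y
          • err:
            !Str → ?Str
              dual(end) = end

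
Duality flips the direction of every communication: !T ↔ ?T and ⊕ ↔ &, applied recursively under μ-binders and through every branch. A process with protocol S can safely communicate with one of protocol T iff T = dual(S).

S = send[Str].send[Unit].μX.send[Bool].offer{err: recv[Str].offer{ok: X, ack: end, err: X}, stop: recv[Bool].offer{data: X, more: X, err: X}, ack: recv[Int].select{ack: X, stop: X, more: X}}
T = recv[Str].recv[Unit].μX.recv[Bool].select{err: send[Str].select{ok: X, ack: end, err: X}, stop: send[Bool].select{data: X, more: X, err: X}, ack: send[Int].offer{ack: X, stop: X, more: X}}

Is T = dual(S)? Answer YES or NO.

YES

send[Str] | recv[Str]  match
  send[Unit] | recv[Unit]  match
    μX | μX  match (μ self-dual)
      send[Bool] | recv[Bool]  match
        offer{err,stop,ack} | select{err,stop,ack}  match label sets agree
          [err]
            recv[Str] | send[Str]  match
              offer{ok,ack,err} | select{ok,ack,err}  match label sets agree
                [ok]
                  X | X  match
                [ack]
                  end | end  match
                [err]
                  X | X  match
          [stop]
            recv[Bool] | send[Bool]  match
              offer{data,more,err} | select{data,more,err}  match label sets agree
                [data]
                  X | X  match
                [more]
                  X | X  match
                [err]
                  X | X  match
          [ack]
            recv[Int] | send[Int]  match
              select{ack,stop,more} | offer{ack,stop,more}  match label sets agree
                [ack]
                  X | X  match
                [stop]
                  X | X  match
                [more]
                  X | X  match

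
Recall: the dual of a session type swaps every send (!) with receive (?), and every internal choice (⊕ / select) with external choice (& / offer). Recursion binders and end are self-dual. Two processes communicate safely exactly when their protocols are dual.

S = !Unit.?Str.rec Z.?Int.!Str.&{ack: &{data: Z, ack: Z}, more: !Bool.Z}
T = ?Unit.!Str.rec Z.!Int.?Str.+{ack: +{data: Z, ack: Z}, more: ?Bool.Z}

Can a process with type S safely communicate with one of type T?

YES

!Unit ‖ ?Unit  ✓
  ?Str ‖ !Str  ✓
    rec Z ‖ rec Z  ✓ (μ self-dual)
      ?Int ‖ !Int  ✓
        !Str ‖ ?Str  ✓
          &{ack,more} ‖ +{ack,more}  ✓ labels match
            [ack]
              &{data,ack} ‖ +{data,ack}  ✓ labels match
                [data]
                  Z ‖ Z  ✓
                [ack]
                  Z ‖ Z  ✓
            [more]
              !Bool ‖ ?Bool  ✓
                Z ‖ Z  ✓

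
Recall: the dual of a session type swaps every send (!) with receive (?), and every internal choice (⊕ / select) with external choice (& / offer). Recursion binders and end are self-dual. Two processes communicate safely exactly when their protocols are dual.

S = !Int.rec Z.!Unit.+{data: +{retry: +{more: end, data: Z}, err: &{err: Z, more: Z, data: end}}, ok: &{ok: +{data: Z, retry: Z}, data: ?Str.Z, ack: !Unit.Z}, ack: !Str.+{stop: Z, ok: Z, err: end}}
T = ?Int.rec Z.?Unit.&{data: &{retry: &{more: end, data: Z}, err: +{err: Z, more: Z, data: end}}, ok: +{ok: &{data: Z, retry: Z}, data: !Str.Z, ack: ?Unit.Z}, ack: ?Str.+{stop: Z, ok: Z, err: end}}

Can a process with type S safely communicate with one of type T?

!Int vs ?Int  ok
  rec Z vs rec Z  ok (binder kept)
    !Unit vs ?Unit  ok
      +{data,ok,ack} vs &{data,ok,ack}  ok label sets agree
        case data:
          +{retry,err} vs &{retry,err}  ok label sets agree
            case retry:
              +{more,data} vs &{more,data}  ok label sets agree
                case more:
                  end vs end  ok
                case data:
                  Z vs Z  ok
            case err:
              &{err,more,data} vs +{err,more,data}  ok label sets agree
                case err:
                  Z vs Z  ok
                case more:
                  Z vs Z  ok
                case data:
                  end vs end  ok
        case ok:
          &{ok,data,ack} vs +{ok,data,ack}  ok label sets agree
            case ok:
              +{data,retry} vs &{data,retry}  ok label sets agree
                case data:
                  Z vs Z  ok
                case retry:
                  Z vs Z  ok
            case data:
              ?Str vs !Str  ok
                Z vs Z  ok
            case ack:
              !Unit vs ?Unit  ok
                Z vs Z  ok
        case ack:
          !Str vs ?Str  ok
            +{stop,ok,err} vs +{stop,ok,err}  ✗ choice polarity not flipped — not dual

NO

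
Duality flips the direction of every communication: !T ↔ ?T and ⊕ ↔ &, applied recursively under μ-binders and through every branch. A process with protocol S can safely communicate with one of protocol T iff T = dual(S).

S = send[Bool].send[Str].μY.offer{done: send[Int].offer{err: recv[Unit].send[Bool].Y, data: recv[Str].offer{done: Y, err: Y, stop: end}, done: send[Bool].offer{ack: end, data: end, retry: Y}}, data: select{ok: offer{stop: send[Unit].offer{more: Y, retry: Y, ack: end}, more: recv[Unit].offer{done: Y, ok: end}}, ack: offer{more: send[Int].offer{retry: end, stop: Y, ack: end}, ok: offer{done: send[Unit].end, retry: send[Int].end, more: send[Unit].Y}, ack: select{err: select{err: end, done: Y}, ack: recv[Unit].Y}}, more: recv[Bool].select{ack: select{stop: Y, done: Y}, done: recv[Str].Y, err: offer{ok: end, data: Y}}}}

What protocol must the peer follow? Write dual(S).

recv[Bool].recv[Str].μY.select{done: recv[Int].select{err: send[Unit].recv[Bool].Y, data: send[Str].select{done: Y, err: Y, stop: end}, done: recv[Bool].select{ack: end, data: end, retry: Y}}, data: offer{ok: select{stop: recv[Unit].select{more: Y, retry: Y, ack: end}, more: send[Unit].select{done: Y, ok: end}}, ack: select{more: recv[Int].select{retry: end, stop: Y, ack: end}, ok: select{done: recv[Unit].end, retry: recv[Int].end, more: recv[Unit].Y}, ack: offer{err: offer{err: end, done: Y}, ack: send[Unit].Y}}, more: send[Bool].offer{ack: offer{stop: Y, done: Y}, done: send[Str].Y, err: select{ok: end, data: Y}}}}

send[Bool] ↦ recv[Bool]
  send[Str] ↦ recv[Str]
    μY ↦ μY  (binder kept)
      offer{done,data} ↦ select{done,data}  (external→internal)
        [done]
          send[Int] ↦ recv[Int]
            offer{err,data,done} ↦ select{err,data,done}  (external→internal)
              [err]
                recv[Unit] ↦ send[Unit]
                  send[Bool] ↦ recv[Bool]
                    dual(Y) = Y
              [data]
                recv[Str] ↦ send[Str]
                  offer{done,err,stop} ↦ select{done,err,stop}  (external→internal)
                    [done]
                      dual(Y) = Y
                    [err]
                      dual(Y) = Y
                    [stop]
                      dual(end) = end
              [done]
                send[Bool] ↦ recv[Bool]
                  offer{ack,data,retry} ↦ select{ack,data,retry}  (external→internal)
                    [ack]
                      dual(end) = end
                    [data]
                      dual(end) = end
                    [retry]
                      dual(Y) = Y
        [data]
          select{ok,ack,more} ↦ offer{ok,ack,more}  (select→offer)
            [ok]
              offer{stop,more} ↦ select{stop,more}  (external→internal)
                [stop]
                  send[Unit] ↦ recv[Unit]
                    offer{more,retry,ack} ↦ select{more,retry,ack}  (external→internal)
                      [more]
                        dual(Y) = Y
                      [retry]
                        dual(Y) = Y
                      [ack]
                        dual(end) = end
                [more]
                  recv[Unit] ↦ send[Unit]
                    offer{done,ok} ↦ select{done,ok}  (external→internal)
                      [done]
                        dual(Y) = Y
                      [ok]
                        dual(end) = end
            [ack]
              offer{more,ok,ack} ↦ select{more,ok,ack}  (external→internal)
                [more]
                  send[Int] ↦ recv[Int]
                    offer{retry,stop,ack} ↦ select{retry,stop,ack}  (external→internal)
                      [retry]
                        dual(end) = end
                      [stop]
                        dual(Y) = Y
                      [ack]
                        dual(end) = end
                [ok]
                  offer{done,retry,more} ↦ select{done,retry,more}  (external→internal)
                    [done]
                      send[Unit] ↦ recv[Unit]
                        dual(end) = end
                    [retry]
                      send[Int] ↦ recv[Int]
                        dual(end) = end
                    [more]
                      send[Unit] ↦ recv[Unit]
                        dual(Y) = Y
                [ack]
                  select{err,ack} ↦ offer{err,ack}  (select→offer)
                    [err]
                      select{err,done} ↦ offer{err,done}  (select→offer)
                        [err]
                          dual(end) = end
                        [done]
                          dual(Y) = Y
                    [ack]
                      recv[Unit] ↦ send[Unit]
                        dual(Y) = Y
            [more]
              recv[Bool] ↦ send[Bool]
                select{ack,done,err} ↦ offer{ack,done,err}  (select→offer)
                  [ack]
                    select{stop,done} ↦ offer{stop,done}  (select→offer)
                      [stop]
                        dual(Y) = Y
                      [done]
                        dual(Y) = Y
                  [done]
                    recv[Str] ↦ send[Str]
                      dual(Y) = Y
                  [err]
                    offer{ok,data} ↦ select{ok,data}  (external→internal)
                      [ok]
                        dual(end) = end
                      [data]
                        dual(Y) = Y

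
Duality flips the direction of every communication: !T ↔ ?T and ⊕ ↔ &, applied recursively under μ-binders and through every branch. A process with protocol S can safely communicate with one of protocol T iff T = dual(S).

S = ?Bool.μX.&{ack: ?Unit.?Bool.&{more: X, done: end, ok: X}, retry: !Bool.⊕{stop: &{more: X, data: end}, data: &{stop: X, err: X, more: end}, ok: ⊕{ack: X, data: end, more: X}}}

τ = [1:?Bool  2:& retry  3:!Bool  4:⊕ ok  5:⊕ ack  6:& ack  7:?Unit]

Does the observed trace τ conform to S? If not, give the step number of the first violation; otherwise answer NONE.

[1] ?Bool  match  now at μX.…
[2] & retry  match  now at !Bool.⊕{stop: &{more: μX.…, data: end}, data: &{stop: μX.…, err: μX.…, more: end}, ok: ⊕{ack: μX.…, data: end, more: μX.…}}
[3] !Bool  match  now at ⊕{stop: &{more: μX.…, data: end}, data: &{stop: μX.…, err: μX.…, more: end}, ok: ⊕{ack: μX.…, data: end, more: μX.…}}
[4] ⊕ ok  match  now at ⊕{ack: μX.…, data: end, more: μX.…}
[5] ⊕ ack  match  now at μX.…
[6] & ack  match  now at ?Unit.?Bool.&{more: μX.…, done: end, ok: μX.…}
[7] ?Unit  match  now at ?Bool.&{more: μX.…, done: end, ok: μX.…}
trace exhausted — no violation

NONE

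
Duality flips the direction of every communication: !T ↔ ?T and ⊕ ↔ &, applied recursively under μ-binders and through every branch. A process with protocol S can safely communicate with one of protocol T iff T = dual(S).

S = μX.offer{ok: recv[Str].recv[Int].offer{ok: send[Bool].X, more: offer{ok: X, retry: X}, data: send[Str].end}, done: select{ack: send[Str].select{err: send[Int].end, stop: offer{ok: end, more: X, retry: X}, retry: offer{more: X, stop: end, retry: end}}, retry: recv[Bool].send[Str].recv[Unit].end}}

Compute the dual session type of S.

μX → μX  (binder kept)
  offer{ok,done} → select{ok,done}  (external→internal)
    [ok]
      recv[Str] → send[Str]
        recv[Int] → send[Int]
          offer{ok,more,data} → select{ok,more,data}  (external→internal)
            [ok]
              send[Bool] → recv[Bool]
                X ↦ X
            [more]
              offer{ok,retry} → select{ok,retry}  (external→internal)
                [ok]
                  X ↦ X
                [retry]
                  X ↦ X
            [data]
              send[Str] → recv[Str]
                end ↦ end
    [done]
      select{ack,retry} → offer{ack,retry}  (internal→external)
        [ack]
          send[Str] → recv[Str]
            select{err,stop,retry} → offer{err,stop,retry}  (internal→external)
              [err]
                send[Int] → recv[Int]
                  end ↦ end
              [stop]
                offer{ok,more,retry} → select{ok,more,retry}  (external→internal)
                  [ok]
                    end ↦ end
                  [more]
                    X ↦ X
                  [retry]
                    X ↦ X
              [retry]
                offer{more,stop,retry} → select{more,stop,retry}  (external→internal)
                  [more]
                    X ↦ X
                  [stop]
                    end ↦ end
                  [retry]
                    end ↦ end
        [retry]
          recv[Bool] → send[Bool]
            send[Str] → recv[Str]
              recv[Unit] → send[Unit]
                end ↦ end

μX.select{ok: send[Str].send[Int].select{ok: recv[Bool].X, more: select{ok: X, retry: X}, data: recv[Str].end}, done: offer{ack: recv[Str].offer{err: recv[Int].end, stop: select{ok: end, more: X, retry: X}, retry: select{more: X, stop: end, retry: end}}, retry: send[Bool].recv[Str].send[Unit].end}}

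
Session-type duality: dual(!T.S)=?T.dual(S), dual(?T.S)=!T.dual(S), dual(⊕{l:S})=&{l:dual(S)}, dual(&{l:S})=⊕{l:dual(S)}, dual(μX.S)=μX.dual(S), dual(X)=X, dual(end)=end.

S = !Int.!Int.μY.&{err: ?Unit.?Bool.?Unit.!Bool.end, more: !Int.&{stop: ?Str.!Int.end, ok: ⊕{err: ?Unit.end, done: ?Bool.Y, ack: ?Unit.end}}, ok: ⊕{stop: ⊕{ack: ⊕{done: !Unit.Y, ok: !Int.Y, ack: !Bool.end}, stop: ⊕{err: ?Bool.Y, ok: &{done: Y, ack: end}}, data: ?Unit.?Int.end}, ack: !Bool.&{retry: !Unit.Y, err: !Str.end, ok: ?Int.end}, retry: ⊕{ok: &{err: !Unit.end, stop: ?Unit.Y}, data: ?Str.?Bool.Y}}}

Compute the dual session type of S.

?Int.?Int.μY.⊕{err: !Unit.!Bool.!Unit.?Bool.end, more: ?Int.⊕{stop: !Str.?Int.end, ok: &{err: !Unit.end, done: !Bool.Y, ack: !Unit.end}}, ok: &{stop: &{ack: &{done: ?Unit.Y, ok: ?Int.Y, ack: ?Bool.end}, stop: &{err: !Bool.Y, ok: ⊕{done: Y, ack: end}}, data: !Unit.!Int.end}, ack: ?Bool.⊕{retry: ?Unit.Y, err: ?Str.end, ok: !Int.end}, retry: &{ok: ⊕{err: ?Unit.end, stop: !Unit.Y}, data: !Str.!Bool.Y}}}

!Int = ?Int
  !Int = ?Int
    μY = μY  (binder kept)
      &{err,more,ok} = ⊕{err,more,ok}  (&→⊕)
        [err]
          ?Unit = !Unit
            ?Bool = !Bool
              ?Unit = !Unit
                !Bool = ?Bool
                  end self-dual
        [more]
          !Int = ?Int
            &{stop,ok} = ⊕{stop,ok}  (&→⊕)
              [stop]
                ?Str = !Str
                  !Int = ?Int
                    end self-dual
              [ok]
                ⊕{err,done,ack} = &{err,done,ack}  (⊕→&)
                  [err]
                    ?Unit = !Unit
                      end self-dual
                  [done]
                    ?Bool = !Bool
                      Y self-dual
                  [ack]
                    ?Unit = !Unit
                      end self-dual
        [ok]
          ⊕{stop,ack,retry} = &{stop,ack,retry}  (⊕→&)
            [stop]
              ⊕{ack,stop,data} = &{ack,stop,data}  (⊕→&)
                [ack]
                  ⊕{done,ok,ack} = &{done,ok,ack}  (⊕→&)
                    [done]
                      !Unit = ?Unit
                        Y self-dual
                    [ok]
                      !Int = ?Int
                        Y self-dual
                    [ack]
                      !Bool = ?Bool
                        end self-dual
                [stop]
                  ⊕{err,ok} = &{err,ok}  (⊕→&)
                    [err]
                      ?Bool = !Bool
                        Y self-dual
                    [ok]
                      &{done,ack} = ⊕{done,ack}  (&→⊕)
                        [done]
                          Y self-dual
                        [ack]
                          end self-dual
                [data]
                  ?Unit = !Unit
                    ?Int = !Int
                      end self-dual
            [ack]
              !Bool = ?Bool
                &{retry,err,ok} = ⊕{retry,err,ok}  (&→⊕)
                  [retry]
                    !Unit = ?Unit
                      Y self-dual
                  [err]
                    !Str = ?Str
                      end self-dual
                  [ok]
                    ?Int = !Int
                      end self-dual
            [retry]
              ⊕{ok,data} = &{ok,data}  (⊕→&)
                [ok]
                  &{err,stop} = ⊕{err,stop}  (&→⊕)
                    [err]
                      !Unit = ?Unit
                        end self-dual
                    [stop]
                      ?Unit = !Unit
                        Y self-dual
                [data]
                  ?Str = !Str
                    ?Bool = !Bool
                      Y self-dual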